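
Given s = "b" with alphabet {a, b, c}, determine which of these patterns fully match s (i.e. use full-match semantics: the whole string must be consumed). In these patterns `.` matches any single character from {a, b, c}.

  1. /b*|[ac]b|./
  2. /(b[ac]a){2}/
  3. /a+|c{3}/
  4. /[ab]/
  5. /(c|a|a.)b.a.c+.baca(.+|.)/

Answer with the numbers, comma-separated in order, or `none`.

1, 4

1 → match
2 → no match — must end with "a"
3 → no match
4 → match
5 → no match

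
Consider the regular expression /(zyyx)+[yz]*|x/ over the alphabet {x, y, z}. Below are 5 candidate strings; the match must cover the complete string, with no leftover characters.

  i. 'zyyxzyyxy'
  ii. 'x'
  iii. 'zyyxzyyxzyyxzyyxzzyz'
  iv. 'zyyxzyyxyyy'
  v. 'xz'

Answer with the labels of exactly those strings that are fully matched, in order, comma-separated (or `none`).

i, ii, iii, iv

i → match
ii → match
iii → match
iv → match
v → no match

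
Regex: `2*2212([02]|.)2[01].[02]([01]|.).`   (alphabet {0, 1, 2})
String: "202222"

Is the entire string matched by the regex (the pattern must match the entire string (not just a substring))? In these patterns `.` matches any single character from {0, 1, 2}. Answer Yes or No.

No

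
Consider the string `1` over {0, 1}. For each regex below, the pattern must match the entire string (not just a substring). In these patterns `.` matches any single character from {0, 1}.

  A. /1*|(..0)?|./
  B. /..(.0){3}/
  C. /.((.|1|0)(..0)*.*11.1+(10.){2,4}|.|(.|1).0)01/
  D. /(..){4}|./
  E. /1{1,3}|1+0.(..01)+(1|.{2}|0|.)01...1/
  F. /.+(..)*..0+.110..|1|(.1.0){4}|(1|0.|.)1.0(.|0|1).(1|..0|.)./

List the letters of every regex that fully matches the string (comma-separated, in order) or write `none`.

A, D, E, F

A → match
B → no match — must end with `0`
C → no match — must end with `01`
D → match
E → match
F → match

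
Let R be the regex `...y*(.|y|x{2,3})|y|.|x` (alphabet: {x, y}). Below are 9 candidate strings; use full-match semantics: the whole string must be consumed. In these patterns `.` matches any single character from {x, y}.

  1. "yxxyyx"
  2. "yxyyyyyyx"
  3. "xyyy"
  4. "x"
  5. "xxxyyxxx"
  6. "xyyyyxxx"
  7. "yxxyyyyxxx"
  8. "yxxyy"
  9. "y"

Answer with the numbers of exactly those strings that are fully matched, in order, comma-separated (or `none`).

1 → match
2 → match
3 → match
4 → match
5 → match
6 → match
7 → match
8 → match
9 → match

1, 2, 3, 4, 5, 6, 7, 8, 9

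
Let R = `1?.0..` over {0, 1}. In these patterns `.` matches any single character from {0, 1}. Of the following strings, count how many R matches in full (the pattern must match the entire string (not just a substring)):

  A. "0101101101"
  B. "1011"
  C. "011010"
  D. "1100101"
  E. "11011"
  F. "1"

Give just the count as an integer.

2

A → no match
B → match
C → no match
D → no match
E → match
F → no match
Total matched: 2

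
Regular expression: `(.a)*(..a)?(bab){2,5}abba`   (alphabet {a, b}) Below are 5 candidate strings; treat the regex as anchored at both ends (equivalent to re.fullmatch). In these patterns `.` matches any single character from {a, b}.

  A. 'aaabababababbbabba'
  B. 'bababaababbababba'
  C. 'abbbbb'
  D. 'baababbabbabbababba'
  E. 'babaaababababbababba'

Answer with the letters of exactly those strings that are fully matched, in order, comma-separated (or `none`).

A → no match — must end with 'bababba'
B → match
C → no match — must end with 'bababba'
D → match
E → match

B, D, E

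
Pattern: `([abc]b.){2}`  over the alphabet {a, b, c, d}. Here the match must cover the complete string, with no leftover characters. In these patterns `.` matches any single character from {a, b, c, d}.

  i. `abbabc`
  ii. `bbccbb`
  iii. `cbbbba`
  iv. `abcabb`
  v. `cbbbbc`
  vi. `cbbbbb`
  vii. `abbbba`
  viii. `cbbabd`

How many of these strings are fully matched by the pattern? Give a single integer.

i → match
ii → match
iii → match
iv → match
v → match
vi → match
vii → match
viii → match
Total matched: 8

8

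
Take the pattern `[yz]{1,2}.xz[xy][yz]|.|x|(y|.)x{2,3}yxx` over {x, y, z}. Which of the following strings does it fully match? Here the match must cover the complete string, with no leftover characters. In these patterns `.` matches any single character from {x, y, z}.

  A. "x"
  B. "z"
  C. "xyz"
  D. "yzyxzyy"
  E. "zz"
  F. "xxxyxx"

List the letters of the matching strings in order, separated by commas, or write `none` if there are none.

A → match
B → match
C → no match
D → match
E → no match
F → match

A, B, D, F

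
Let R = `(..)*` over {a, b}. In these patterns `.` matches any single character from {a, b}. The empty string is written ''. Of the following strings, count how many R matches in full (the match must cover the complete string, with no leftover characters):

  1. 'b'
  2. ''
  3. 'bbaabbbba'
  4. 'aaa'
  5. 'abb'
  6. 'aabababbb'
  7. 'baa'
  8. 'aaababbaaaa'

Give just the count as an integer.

1

1 → no match
2 → match
3 → no match
4 → no match
5 → no match
6 → no match
7 → no match
8 → no match
Total matched: 1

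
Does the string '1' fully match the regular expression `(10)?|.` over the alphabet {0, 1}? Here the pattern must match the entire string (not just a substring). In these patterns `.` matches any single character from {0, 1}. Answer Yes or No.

Yes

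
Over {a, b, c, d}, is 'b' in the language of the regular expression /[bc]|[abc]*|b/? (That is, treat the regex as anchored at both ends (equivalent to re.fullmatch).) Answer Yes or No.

Yes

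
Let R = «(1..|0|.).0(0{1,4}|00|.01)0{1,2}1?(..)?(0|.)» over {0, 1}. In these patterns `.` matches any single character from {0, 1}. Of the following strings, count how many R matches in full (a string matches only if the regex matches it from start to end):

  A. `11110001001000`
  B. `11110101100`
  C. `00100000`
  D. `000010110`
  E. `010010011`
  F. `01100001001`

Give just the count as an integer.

1

A → match
B → no match
C → no match
D → no match
E → no match
F → no match
Total matched: 1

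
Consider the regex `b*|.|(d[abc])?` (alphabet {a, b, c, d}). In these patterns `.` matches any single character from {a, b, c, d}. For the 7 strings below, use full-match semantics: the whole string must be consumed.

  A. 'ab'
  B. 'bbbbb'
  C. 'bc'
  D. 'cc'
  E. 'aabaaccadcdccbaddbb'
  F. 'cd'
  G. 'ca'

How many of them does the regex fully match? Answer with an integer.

A → no match
B → match
C → no match
D → no match
E → no match
F → no match
G → no match
Total matched: 1

1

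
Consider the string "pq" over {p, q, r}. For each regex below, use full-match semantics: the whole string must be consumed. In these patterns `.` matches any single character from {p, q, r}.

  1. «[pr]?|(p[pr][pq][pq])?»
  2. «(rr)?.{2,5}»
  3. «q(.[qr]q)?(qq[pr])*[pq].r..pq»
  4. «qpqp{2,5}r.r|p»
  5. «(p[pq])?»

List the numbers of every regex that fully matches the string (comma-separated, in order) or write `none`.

2, 5

1 → no match
2 → match
3 → no match — must start with "q"
4 → no match
5 → match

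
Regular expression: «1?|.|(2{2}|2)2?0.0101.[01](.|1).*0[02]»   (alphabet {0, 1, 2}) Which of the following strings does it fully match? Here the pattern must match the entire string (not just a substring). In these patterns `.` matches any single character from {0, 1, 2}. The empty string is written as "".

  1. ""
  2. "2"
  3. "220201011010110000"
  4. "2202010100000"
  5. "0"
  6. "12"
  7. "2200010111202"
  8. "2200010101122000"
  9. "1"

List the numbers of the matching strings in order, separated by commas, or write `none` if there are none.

1 → match
2 → match
3 → match
4 → match
5 → match
6 → no match
7 → match
8 → match
9 → match

1, 2, 3, 4, 5, 7, 8, 9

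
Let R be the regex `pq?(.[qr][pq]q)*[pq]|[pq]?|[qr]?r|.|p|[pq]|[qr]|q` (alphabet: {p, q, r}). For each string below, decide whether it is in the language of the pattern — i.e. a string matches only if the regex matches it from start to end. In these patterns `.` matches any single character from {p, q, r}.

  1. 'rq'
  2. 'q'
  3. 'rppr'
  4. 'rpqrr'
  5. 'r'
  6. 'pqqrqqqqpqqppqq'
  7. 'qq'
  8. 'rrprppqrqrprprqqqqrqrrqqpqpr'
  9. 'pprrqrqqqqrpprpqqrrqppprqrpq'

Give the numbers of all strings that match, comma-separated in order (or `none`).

1. 'rq' → no match
2. 'q' → match
3. 'rppr' → no match
4. 'rpqrr' → no match
5. 'r' → match
6 → no match
7. 'qq' → no match
8 → no match
9 → no match

2, 5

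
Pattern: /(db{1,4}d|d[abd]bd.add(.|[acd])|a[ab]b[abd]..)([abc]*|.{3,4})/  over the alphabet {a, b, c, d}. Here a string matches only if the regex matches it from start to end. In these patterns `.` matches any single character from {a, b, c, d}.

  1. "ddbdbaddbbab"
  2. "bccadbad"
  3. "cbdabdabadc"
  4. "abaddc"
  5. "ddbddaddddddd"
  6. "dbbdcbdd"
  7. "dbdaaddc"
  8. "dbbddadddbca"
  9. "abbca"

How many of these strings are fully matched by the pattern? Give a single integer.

4

1 → match
2 → no match
3 → no match
4 → no match
5 → match
6 → match
7 → no match
8 → match
9 → no match
Total matched: 4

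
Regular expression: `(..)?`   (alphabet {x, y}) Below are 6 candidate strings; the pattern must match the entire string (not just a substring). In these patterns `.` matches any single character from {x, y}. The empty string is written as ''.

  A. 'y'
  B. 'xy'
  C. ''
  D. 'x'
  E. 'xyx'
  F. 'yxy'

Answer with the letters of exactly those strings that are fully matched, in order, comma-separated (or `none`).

A → no match
B → match
C → match
D → no match
E → no match
F → no match

B, C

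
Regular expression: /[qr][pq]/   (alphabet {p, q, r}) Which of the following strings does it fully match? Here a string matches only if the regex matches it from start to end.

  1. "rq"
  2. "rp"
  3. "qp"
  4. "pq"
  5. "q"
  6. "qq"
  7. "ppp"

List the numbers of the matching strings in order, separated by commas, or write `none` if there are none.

1 → match
2 → match
3 → match
4 → no match
5 → no match
6 → match
7 → no match

1, 2, 3, 6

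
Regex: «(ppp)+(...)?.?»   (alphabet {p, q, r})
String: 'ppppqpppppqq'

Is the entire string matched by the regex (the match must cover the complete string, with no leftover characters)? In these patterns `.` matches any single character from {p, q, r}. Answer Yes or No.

No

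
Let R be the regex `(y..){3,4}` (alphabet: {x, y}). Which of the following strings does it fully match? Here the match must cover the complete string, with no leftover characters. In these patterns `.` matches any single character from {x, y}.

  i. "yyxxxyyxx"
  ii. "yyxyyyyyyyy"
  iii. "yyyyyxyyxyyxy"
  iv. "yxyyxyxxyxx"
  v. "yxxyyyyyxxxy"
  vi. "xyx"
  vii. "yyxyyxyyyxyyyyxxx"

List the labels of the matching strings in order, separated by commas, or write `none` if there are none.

i → no match
ii → no match
iii → no match
iv → no match
v → no match
vi → no match — must start with "y"
vii → no match

none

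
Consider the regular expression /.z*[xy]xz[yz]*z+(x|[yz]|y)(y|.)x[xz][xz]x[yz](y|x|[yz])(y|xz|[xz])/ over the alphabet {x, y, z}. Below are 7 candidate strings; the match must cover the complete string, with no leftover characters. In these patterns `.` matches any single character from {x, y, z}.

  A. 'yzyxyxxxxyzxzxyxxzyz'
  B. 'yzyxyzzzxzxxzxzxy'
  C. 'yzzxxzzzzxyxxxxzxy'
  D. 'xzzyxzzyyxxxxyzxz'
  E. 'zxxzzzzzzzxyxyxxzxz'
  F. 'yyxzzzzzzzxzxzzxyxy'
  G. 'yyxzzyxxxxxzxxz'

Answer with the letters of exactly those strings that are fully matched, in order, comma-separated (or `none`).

C, D, F, G

A → no match
B → no match
C → match
D → match
E → no match
F → match
G → match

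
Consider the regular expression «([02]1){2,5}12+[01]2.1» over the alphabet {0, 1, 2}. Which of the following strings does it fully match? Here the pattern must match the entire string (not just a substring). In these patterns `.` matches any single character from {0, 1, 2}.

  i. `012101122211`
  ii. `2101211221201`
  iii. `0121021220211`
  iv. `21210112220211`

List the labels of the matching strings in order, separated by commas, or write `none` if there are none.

ii, iv

i. `012101122211` → no match
ii → match
iii → no match
iv → match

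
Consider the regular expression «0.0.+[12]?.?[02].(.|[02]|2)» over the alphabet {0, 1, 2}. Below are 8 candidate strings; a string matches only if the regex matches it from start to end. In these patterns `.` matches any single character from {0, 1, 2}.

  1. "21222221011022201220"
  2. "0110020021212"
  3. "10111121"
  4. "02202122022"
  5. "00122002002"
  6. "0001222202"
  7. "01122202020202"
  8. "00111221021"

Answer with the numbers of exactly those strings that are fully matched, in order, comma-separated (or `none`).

6

1 → no match — must start with "0"
2 → no match
3 → no match — must start with "0"
4 → no match
5 → no match
6 → match
7 → no match
8 → no match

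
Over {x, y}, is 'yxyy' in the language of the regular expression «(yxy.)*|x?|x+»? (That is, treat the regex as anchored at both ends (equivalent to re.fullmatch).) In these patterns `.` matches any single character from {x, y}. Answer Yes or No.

Yes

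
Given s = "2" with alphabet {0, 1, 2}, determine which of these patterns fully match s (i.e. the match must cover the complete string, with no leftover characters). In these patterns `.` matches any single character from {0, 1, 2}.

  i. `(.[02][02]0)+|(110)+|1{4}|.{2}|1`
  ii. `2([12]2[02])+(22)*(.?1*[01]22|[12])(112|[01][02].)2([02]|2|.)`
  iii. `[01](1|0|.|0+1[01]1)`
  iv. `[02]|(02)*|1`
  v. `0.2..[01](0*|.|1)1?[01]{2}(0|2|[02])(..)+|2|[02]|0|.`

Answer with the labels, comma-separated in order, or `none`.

i → no match
ii → no match
iii → no match
iv → match
v → match

iv, v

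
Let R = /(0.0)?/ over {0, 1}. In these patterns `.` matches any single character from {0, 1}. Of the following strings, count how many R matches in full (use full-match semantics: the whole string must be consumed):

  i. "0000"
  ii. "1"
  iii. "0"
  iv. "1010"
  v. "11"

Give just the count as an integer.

i → no match
ii → no match
iii → no match
iv → no match
v → no match
Total matched: 0

0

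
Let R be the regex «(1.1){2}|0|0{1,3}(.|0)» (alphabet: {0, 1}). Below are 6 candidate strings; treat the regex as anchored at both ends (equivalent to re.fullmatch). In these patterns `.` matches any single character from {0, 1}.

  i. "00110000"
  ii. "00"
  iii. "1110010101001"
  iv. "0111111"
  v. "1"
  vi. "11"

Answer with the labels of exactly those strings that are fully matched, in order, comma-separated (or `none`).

ii

i → no match
ii → match
iii → no match
iv → no match
v → no match
vi → no match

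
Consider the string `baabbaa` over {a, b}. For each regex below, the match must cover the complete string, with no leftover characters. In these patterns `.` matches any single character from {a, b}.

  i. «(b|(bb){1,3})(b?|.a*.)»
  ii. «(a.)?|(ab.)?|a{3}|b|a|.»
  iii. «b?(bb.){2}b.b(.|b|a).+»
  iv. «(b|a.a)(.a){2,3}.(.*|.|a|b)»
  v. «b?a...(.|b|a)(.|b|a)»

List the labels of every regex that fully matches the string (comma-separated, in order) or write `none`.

v

i → no match
ii → no match
iii → no match
iv → no match
v → match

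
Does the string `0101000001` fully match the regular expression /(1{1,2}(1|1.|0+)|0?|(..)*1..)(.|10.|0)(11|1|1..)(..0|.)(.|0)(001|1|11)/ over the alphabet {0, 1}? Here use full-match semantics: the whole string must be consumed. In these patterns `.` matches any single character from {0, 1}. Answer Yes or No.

No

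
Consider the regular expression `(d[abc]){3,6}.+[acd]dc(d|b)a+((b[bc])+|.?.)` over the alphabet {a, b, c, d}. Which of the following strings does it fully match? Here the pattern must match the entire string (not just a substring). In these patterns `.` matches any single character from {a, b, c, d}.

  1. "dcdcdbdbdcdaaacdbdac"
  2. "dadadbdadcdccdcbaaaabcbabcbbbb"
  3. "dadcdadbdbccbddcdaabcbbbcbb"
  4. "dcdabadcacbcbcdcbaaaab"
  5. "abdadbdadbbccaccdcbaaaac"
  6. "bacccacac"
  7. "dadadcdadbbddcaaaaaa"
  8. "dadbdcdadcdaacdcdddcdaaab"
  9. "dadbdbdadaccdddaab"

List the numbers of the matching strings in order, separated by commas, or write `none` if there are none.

1 → no match
2 → no match
3 → match
4 → no match
5 → no match — must start with "d"
6 → no match — must start with "d"
7 → no match
8 → match
9 → no match

3, 8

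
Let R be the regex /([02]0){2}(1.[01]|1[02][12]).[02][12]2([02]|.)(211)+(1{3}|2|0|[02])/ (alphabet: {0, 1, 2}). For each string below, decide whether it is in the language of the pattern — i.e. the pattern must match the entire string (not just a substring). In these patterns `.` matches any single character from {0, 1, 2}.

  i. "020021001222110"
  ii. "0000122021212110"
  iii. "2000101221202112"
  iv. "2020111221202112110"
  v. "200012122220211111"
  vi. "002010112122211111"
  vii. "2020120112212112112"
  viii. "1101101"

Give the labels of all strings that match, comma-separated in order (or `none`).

i → no match
ii → match
iii → match
iv → match
v → match
vi → match
vii → no match
viii → no match

ii, iii, iv, v, vi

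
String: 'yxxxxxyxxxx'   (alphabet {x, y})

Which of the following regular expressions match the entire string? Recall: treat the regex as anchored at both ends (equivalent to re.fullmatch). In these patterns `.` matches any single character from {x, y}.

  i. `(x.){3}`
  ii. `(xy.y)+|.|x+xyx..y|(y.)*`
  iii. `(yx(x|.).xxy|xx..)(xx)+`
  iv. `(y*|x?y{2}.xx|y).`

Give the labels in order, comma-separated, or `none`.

iii

i → no match — must start with 'x'
ii → no match
iii → match
iv → no match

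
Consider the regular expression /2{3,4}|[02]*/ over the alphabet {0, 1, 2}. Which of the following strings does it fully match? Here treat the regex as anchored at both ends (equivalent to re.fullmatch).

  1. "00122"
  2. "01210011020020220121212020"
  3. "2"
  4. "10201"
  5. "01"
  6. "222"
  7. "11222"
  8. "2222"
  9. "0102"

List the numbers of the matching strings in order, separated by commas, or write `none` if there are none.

3, 6, 8

1. "00122" → no match
2 → no match
3. "2" → match
4. "10201" → no match
5. "01" → no match
6. "222" → match
7. "11222" → no match
8. "2222" → match
9. "0102" → no match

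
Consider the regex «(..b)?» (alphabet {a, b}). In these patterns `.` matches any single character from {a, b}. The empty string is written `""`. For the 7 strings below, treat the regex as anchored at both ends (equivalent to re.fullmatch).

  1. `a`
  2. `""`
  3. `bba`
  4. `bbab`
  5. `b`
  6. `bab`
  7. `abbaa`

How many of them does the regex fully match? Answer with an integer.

1 → no match
2 → match
3 → no match
4 → no match
5 → no match
6 → match
7 → no match
Total matched: 2

2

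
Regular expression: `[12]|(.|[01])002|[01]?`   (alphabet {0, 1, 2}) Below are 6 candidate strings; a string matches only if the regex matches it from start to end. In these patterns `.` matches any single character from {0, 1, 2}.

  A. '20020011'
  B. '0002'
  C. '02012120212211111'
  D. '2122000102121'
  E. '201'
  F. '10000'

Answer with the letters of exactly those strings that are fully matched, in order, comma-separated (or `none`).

B

A → no match
B → match
C → no match
D → no match
E → no match
F → no match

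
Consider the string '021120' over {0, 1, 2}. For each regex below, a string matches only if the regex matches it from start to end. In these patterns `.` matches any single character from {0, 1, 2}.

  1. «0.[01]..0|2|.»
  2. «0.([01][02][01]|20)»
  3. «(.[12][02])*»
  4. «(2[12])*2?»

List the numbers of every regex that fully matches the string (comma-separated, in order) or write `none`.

1

1 → match
2 → no match
3 → no match
4 → no match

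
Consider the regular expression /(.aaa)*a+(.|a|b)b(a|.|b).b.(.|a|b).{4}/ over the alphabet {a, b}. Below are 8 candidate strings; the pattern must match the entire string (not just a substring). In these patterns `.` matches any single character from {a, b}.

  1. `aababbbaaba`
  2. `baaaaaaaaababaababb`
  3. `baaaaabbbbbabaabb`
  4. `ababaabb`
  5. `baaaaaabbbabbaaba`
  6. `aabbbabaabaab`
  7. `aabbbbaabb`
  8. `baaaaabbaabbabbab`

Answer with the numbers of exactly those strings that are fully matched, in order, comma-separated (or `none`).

1 → no match
2 → no match
3 → match
4 → no match
5 → no match
6 → match
7 → no match
8 → match

3, 6, 8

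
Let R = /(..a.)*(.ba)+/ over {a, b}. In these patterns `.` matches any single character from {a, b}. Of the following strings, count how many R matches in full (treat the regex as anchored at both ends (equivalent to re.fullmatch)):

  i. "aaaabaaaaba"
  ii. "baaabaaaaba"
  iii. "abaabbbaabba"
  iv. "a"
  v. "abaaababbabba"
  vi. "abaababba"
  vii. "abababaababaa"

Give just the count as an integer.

4

i → match
ii → match
iii → no match
iv → no match — must end with "ba"
v → match
vi → match
vii → no match — must end with "ba"
Total matched: 4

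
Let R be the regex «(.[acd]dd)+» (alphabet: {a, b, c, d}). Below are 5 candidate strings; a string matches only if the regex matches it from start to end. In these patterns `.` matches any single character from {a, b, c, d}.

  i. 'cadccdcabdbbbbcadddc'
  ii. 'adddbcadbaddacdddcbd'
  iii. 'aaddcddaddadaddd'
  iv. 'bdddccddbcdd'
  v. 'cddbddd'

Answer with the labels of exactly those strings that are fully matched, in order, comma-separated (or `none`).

i → no match — must end with 'dd'
ii → no match — must end with 'dd'
iii → no match
iv → match
v → no match

iv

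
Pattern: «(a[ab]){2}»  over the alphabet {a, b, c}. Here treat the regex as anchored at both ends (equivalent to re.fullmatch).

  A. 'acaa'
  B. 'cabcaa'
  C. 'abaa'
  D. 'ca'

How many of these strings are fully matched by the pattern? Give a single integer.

1

A → no match
B → no match — must start with 'a'
C → match
D → no match — must start with 'a'
Total matched: 1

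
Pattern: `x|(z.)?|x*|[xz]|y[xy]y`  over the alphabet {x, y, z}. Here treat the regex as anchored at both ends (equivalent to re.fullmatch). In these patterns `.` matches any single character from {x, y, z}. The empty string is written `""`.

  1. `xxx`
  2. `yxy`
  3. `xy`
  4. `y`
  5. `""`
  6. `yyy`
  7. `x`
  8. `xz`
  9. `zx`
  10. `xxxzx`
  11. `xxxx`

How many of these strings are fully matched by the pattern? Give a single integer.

7

1 → match
2 → match
3 → no match
4 → no match
5 → match
6 → match
7 → match
8 → no match
9 → match
10 → no match
11 → match
Total matched: 7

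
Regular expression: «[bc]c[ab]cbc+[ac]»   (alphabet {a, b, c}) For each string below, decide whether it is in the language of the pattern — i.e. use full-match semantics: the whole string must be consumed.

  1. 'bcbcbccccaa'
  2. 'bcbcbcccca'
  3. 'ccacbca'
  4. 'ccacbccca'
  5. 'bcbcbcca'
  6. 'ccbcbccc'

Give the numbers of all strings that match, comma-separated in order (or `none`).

2, 3, 4, 5, 6

1 → no match
2 → match
3 → match
4 → match
5 → match
6 → match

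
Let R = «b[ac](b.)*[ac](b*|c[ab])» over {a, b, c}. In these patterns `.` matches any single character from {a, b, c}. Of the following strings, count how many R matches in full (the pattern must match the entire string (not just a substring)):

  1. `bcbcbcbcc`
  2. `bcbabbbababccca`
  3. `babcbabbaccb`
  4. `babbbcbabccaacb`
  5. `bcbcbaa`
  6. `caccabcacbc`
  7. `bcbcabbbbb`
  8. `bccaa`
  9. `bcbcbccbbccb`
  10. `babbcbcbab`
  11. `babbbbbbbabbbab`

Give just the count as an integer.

4

1 → match
2 → match
3 → no match
4 → no match
5 → match
6 → no match — must start with `b`
7 → match
8 → no match
9 → no match
10 → no match
11 → no match
Total matched: 4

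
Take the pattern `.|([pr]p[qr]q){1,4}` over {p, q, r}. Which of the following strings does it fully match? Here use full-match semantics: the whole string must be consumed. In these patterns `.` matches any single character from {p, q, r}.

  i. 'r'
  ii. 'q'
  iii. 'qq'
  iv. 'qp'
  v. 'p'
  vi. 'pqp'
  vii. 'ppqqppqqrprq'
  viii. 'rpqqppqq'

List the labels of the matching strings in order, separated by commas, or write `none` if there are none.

i, ii, v, vii, viii

i. 'r' → match
ii. 'q' → match
iii. 'qq' → no match
iv. 'qp' → no match
v. 'p' → match
vi. 'pqp' → no match
vii. 'ppqqppqqrprq' → match
viii. 'rpqqppqq' → match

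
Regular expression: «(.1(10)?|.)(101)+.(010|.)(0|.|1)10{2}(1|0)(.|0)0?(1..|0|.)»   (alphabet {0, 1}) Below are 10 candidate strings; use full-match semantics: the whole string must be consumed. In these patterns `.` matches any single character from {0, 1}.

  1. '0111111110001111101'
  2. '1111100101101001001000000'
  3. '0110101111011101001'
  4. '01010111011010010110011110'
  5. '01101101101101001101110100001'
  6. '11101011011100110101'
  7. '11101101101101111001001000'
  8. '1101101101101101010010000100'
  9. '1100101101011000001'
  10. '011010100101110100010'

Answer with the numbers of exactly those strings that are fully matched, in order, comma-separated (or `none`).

none

1 → no match
2 → no match
3 → no match
4 → no match
5 → no match
6 → no match
7 → no match
8 → no match
9 → no match
10 → no match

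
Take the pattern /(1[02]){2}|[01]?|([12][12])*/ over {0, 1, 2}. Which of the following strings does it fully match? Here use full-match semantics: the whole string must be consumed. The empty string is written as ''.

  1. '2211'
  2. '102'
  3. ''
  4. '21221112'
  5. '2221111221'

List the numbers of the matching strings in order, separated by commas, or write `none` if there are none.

1, 3, 4, 5

1. '2211' → match
2. '102' → no match
3. '' → match
4. '21221112' → match
5. '2221111221' → match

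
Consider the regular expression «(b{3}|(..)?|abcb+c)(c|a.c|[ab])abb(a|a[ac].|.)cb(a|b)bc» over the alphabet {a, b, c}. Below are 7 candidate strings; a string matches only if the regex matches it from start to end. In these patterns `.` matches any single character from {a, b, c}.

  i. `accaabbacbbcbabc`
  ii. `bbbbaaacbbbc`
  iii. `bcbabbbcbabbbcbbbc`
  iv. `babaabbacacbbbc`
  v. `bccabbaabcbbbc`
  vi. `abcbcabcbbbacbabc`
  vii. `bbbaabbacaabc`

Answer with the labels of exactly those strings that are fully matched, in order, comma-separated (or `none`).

i → no match
ii → no match
iii → no match
iv → no match
v → match
vi → no match
vii → no match

v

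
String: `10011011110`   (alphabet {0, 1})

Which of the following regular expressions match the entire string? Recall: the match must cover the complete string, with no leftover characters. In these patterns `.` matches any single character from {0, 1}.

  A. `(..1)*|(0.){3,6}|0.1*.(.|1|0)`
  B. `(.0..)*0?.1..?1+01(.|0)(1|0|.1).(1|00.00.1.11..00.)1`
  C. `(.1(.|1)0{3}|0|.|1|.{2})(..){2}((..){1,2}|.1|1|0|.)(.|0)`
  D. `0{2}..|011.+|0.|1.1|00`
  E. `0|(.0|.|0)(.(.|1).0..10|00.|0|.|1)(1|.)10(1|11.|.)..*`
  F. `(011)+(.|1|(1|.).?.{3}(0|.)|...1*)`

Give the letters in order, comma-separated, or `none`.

A → no match
B → no match — must end with `1`
C → match
D → no match
E → match
F → no match — must start with `011`

C, E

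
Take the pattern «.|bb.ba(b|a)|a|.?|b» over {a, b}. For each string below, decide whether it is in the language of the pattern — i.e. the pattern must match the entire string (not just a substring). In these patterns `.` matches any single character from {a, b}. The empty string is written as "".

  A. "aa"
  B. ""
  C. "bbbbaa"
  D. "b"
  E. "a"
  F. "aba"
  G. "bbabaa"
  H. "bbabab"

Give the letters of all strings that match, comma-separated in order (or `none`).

B, C, D, E, G, H

A. "aa" → no match
B. "" → match
C. "bbbbaa" → match
D. "b" → match
E. "a" → match
F. "aba" → no match
G. "bbabaa" → match
H. "bbabab" → match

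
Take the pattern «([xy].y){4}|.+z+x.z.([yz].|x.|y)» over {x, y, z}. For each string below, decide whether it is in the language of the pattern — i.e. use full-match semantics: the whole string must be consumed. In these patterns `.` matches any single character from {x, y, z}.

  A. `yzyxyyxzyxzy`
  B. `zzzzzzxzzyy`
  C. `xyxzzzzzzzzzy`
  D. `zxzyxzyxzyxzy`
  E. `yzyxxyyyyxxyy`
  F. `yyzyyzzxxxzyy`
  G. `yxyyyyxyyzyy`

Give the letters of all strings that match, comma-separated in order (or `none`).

A, B

A. `yzyxyyxzyxzy` → match
B. `zzzzzzxzzyy` → match
C → no match
D → no match
E → no match
F → no match
G. `yxyyyyxyyzyy` → no match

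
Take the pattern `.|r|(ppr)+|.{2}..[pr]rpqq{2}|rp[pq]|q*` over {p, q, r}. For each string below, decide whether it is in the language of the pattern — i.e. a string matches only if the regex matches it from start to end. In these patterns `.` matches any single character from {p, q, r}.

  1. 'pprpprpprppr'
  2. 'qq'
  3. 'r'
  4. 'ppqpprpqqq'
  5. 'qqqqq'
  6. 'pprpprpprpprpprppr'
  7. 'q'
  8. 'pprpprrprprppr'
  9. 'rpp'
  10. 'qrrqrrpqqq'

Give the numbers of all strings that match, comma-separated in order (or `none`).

1. 'pprpprpprppr' → match
2. 'qq' → match
3. 'r' → match
4. 'ppqpprpqqq' → match
5. 'qqqqq' → match
6 → match
7. 'q' → match
8 → no match
9. 'rpp' → match
10. 'qrrqrrpqqq' → match

1, 2, 3, 4, 5, 6, 7, 9, 10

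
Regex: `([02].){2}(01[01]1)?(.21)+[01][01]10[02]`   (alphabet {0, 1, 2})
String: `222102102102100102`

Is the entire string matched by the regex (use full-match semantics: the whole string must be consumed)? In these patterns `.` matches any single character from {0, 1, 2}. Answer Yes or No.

Yes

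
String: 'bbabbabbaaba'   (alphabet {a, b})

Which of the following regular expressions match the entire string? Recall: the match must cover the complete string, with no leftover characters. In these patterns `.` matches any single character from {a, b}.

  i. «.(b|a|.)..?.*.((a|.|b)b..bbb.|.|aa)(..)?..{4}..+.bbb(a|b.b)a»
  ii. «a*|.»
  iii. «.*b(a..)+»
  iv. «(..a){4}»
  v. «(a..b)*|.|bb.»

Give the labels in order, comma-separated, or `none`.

iv

i → no match
ii → no match
iii → no match
iv → match
v → no match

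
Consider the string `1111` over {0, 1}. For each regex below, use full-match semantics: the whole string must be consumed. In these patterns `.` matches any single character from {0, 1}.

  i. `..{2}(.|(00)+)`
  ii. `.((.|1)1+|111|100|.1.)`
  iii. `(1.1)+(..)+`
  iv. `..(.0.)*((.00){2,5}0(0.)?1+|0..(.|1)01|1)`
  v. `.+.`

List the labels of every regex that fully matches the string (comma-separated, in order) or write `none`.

i → match
ii → match
iii → no match
iv → no match
v → match

i, ii, v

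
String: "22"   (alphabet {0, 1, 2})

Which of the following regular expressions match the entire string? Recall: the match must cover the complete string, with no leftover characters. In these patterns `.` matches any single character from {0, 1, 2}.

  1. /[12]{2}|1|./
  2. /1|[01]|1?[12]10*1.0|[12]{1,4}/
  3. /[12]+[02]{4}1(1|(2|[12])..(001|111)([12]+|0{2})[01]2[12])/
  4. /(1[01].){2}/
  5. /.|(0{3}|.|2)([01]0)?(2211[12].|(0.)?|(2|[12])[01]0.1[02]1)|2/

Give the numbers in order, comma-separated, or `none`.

1, 2

1 → match
2 → match
3 → no match
4 → no match — must start with "1"
5 → no match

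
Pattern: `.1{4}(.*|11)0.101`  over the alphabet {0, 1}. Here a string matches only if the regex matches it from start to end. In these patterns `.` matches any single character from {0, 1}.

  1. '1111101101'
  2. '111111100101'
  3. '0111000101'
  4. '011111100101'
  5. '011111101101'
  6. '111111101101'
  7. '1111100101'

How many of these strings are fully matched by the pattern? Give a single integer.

1 → match
2 → match
3 → no match
4 → match
5 → match
6 → match
7 → match
Total matched: 6

6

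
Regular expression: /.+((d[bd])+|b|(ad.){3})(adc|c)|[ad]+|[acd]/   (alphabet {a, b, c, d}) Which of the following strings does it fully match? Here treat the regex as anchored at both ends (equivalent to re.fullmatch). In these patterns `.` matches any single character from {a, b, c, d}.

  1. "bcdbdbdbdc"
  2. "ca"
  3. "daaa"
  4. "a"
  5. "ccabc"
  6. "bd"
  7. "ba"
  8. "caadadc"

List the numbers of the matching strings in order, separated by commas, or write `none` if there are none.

3, 4, 5

1 → no match
2 → no match
3 → match
4 → match
5 → match
6 → no match
7 → no match
8 → no match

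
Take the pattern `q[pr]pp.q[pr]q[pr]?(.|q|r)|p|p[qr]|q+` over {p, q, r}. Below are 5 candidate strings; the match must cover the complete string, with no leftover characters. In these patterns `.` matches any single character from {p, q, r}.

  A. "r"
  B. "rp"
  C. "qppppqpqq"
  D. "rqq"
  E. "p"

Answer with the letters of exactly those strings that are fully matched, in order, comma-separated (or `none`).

C, E

A → no match
B → no match
C → match
D → no match
E → match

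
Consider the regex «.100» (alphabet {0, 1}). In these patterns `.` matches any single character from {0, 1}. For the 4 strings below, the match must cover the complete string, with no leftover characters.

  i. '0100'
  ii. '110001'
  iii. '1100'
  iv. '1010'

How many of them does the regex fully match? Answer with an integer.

2

i → match
ii → no match — must end with '100'
iii → match
iv → no match — must end with '100'
Total matched: 2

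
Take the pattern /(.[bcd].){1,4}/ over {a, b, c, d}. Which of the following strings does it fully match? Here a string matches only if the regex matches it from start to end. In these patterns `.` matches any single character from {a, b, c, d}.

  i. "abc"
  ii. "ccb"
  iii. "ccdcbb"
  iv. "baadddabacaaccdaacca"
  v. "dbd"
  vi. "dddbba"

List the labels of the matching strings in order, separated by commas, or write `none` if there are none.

i, ii, iii, v, vi

i → match
ii → match
iii → match
iv → no match
v → match
vi → match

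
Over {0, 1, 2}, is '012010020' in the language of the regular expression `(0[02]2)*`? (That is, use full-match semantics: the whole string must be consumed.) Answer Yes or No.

No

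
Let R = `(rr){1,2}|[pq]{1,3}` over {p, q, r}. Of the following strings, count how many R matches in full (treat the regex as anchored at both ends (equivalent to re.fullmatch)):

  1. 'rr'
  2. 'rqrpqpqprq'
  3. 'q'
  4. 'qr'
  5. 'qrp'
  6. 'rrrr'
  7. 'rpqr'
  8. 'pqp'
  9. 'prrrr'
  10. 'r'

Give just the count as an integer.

4

1 → match
2 → no match
3 → match
4 → no match
5 → no match
6 → match
7 → no match
8 → match
9 → no match
10 → no match
Total matched: 4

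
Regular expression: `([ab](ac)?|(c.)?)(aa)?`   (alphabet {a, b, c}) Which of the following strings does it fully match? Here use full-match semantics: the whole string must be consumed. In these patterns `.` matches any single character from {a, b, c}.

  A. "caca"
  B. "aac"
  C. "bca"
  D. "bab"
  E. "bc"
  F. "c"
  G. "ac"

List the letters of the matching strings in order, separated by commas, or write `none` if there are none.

B

A → no match
B → match
C → no match
D → no match
E → no match
F → no match
G → no match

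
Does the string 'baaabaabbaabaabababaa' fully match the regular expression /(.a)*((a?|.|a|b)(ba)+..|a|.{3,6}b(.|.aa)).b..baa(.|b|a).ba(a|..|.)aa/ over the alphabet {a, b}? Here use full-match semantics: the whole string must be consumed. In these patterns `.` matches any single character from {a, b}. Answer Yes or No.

Yes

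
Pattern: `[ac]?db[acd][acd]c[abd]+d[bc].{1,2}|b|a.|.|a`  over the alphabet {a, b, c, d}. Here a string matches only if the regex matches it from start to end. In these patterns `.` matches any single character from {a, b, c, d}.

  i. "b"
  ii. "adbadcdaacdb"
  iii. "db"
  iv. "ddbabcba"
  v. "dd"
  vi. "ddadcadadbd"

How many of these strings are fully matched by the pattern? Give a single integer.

i. "b" → match
ii. "adbadcdaacdb" → no match
iii. "db" → no match
iv. "ddbabcba" → no match
v. "dd" → no match
vi. "ddadcadadbd" → no match
Total matched: 1

1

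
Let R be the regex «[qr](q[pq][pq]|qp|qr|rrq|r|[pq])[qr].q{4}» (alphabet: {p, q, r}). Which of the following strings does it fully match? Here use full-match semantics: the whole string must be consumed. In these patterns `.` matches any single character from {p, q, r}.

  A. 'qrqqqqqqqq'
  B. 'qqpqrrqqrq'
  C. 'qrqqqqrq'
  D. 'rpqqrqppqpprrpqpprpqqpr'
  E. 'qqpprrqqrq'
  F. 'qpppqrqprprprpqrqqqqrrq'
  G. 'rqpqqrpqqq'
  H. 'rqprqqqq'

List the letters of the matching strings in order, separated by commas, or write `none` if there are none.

A → no match
B → no match
C → no match
D → no match — must end with 'q'
E → no match
F → no match
G → no match
H → no match

none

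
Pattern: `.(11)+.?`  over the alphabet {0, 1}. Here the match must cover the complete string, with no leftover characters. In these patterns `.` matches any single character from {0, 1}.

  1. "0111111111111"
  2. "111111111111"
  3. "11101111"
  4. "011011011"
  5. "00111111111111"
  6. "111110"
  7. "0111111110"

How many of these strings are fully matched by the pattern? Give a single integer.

4

1 → match
2. "111111111111" → match
3. "11101111" → no match
4. "011011011" → no match
5 → no match
6. "111110" → match
7. "0111111110" → match
Total matched: 4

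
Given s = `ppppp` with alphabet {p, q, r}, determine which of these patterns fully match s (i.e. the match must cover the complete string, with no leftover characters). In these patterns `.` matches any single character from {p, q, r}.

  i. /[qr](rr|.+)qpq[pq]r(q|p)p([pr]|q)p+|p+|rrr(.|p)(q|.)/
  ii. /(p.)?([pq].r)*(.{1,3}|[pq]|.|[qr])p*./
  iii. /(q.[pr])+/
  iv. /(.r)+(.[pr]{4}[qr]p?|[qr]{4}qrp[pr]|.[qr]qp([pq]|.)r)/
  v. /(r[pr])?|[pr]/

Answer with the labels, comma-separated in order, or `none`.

i, ii

i → match
ii → match
iii → no match — must start with `q`
iv → no match
v → no match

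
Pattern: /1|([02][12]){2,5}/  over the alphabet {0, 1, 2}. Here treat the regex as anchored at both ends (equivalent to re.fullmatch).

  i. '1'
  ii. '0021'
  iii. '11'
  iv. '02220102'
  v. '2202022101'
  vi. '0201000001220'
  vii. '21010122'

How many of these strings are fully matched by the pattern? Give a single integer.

4

i. '1' → match
ii. '0021' → no match
iii. '11' → no match
iv. '02220102' → match
v. '2202022101' → match
vi → no match
vii. '21010122' → match
Total matched: 4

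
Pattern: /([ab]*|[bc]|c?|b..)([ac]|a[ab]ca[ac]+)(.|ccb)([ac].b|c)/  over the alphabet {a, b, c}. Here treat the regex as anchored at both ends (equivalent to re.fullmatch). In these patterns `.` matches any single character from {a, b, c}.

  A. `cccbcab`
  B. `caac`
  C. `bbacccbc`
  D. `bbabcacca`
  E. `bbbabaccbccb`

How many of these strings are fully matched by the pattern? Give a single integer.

A → match
B → match
C → match
D → no match
E → match
Total matched: 4

4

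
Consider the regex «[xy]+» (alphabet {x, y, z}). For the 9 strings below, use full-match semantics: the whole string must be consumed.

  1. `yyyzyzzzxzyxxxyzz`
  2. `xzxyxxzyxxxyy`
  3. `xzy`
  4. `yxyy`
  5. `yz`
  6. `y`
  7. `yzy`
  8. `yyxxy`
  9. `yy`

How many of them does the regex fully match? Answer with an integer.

1 → no match
2 → no match
3 → no match
4 → match
5 → no match
6 → match
7 → no match
8 → match
9 → match
Total matched: 4

4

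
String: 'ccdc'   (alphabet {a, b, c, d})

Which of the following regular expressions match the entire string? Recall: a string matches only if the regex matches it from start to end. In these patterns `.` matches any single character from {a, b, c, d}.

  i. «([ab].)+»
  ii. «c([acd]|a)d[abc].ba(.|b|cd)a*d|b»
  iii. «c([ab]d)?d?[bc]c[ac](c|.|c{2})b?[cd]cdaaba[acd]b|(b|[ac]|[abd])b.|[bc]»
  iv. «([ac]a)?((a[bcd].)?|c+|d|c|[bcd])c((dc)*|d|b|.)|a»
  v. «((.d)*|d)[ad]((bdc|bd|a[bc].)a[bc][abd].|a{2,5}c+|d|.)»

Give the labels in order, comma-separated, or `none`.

i → no match
ii → no match
iii → no match
iv → match
v → no match

iv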